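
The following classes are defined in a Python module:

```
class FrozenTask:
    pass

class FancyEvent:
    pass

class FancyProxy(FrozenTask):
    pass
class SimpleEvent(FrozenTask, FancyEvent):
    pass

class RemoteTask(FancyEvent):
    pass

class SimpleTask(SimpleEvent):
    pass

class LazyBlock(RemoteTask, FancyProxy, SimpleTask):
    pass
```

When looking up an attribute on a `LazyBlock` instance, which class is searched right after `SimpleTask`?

L[LazyBlock] = LazyBlock + merge(L[RemoteTask], L[FancyProxy], L[SimpleTask], [RemoteTask FancyProxy SimpleTask])
  take RemoteTask:  [RemoteTask FancyEvent object] + [FancyProxy FrozenTask object] + [SimpleTask SimpleEvent FrozenTask FancyEvent object] + [RemoteTask FancyProxy SimpleTask]
  take FancyProxy:  [FancyEvent object] + [FancyProxy FrozenTask object] + [SimpleTask SimpleEvent FrozenTask FancyEvent object] + [FancyProxy SimpleTask]
  take SimpleTask:  [FancyEvent object] + [FrozenTask object] + [SimpleTask SimpleEvent FrozenTask FancyEvent object] + [SimpleTask]
  take SimpleEvent:  [FancyEvent object] + [FrozenTask object] + [SimpleEvent FrozenTask FancyEvent object]
  take FrozenTask:  [FancyEvent object] + [FrozenTask object] + [FrozenTask FancyEvent object]
  take FancyEvent:  [FancyEvent object] + [object] + [FancyEvent object]
  take object:  [object] + [object] + [object]
MRO: LazyBlock RemoteTask FancyProxy SimpleTask SimpleEvent FrozenTask FancyEvent object
SimpleTask is at position 3; next is SimpleEvent.

SimpleEvent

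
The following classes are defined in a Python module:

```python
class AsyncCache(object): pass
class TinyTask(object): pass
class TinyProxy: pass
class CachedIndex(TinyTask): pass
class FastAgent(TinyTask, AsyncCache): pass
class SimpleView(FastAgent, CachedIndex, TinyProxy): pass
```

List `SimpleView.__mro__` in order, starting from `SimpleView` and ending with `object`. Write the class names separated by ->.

L[SimpleView] = SimpleView + merge(L[FastAgent], L[CachedIndex], L[TinyProxy], [FastAgent CachedIndex TinyProxy])
  take FastAgent:  [FastAgent TinyTask AsyncCache object] + [CachedIndex TinyTask object] + [TinyProxy object] + [FastAgent CachedIndex TinyProxy]
  take CachedIndex:  [TinyTask AsyncCache object] + [CachedIndex TinyTask object] + [TinyProxy object] + [CachedIndex TinyProxy]
  take TinyTask:  [TinyTask AsyncCache object] + [TinyTask object] + [TinyProxy object] + [TinyProxy]
  take AsyncCache:  [AsyncCache object] + [object] + [TinyProxy object] + [TinyProxy]
  take TinyProxy:  [object] + [object] + [TinyProxy object] + [TinyProxy]
  take object:  [object] + [object] + [object]

SimpleView -> FastAgent -> CachedIndex -> TinyTask -> AsyncCache -> TinyProxy -> object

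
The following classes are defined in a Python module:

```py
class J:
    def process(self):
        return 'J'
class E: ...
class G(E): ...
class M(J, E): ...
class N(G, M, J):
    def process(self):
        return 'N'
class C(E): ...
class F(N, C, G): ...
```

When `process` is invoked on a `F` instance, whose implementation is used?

N

L[F] = F + merge(L[N], L[C], L[G], [N C G])
  take N:  [N G M J E object] + [C E object] + [G E object] + [N C G]
  take C:  [G M J E object] + [C E object] + [G E object] + [C G]
  take G:  [G M J E object] + [E object] + [G E object] + [G]
  take M:  [M J E object] + [E object] + [E object]
  take J:  [J E object] + [E object] + [E object]
  take E:  [E object] + [E object] + [E object]
  take object:  [object] + [object] + [object]
MRO: F N C G M J E object
process is defined in: J, N. First along the MRO is N.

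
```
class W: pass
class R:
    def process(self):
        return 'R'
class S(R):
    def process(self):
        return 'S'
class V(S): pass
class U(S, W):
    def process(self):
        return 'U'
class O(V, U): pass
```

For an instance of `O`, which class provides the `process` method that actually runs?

U

L[O] = O + merge(L[V], L[U], [V U])
  take V:  [V S R object] + [U S R W object] + [V U]
  take U:  [S R object] + [U S R W object] + [U]
  take S:  [S R object] + [S R W object]
  take R:  [R object] + [R W object]
  take W:  [object] + [W object]
  take object:  [object] + [object]
MRO: O V U S R W object
process is defined in: R, S, U. First along the MRO is U.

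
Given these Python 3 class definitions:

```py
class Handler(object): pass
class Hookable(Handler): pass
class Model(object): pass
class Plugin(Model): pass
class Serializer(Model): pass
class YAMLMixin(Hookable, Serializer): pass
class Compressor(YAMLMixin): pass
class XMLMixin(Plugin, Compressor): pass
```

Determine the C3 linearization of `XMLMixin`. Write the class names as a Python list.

L[XMLMixin] = XMLMixin + merge(L[Plugin], L[Compressor], [Plugin Compressor])
  take Plugin:  [Plugin Model object] + [Compressor YAMLMixin Hookable Handler Serializer Model object] + [Plugin Compressor]
  take Compressor:  [Model object] + [Compressor YAMLMixin Hookable Handler Serializer Model object] + [Compressor]
  take YAMLMixin:  [Model object] + [YAMLMixin Hookable Handler Serializer Model object]
  take Hookable:  [Model object] + [Hookable Handler Serializer Model object]
  take Handler:  [Model object] + [Handler Serializer Model object]
  take Serializer:  [Model object] + [Serializer Model object]
  take Model:  [Model object] + [Model object]
  take object:  [object] + [object]

[XMLMixin, Plugin, Compressor, YAMLMixin, Hookable, Handler, Serializer, Model, object]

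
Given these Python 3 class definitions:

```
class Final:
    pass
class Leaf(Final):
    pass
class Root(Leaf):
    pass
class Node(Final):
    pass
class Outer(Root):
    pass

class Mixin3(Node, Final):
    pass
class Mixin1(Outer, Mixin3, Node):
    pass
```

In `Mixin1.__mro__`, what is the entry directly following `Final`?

object

L[Mixin1] = Mixin1 + merge(L[Outer], L[Mixin3], L[Node], [Outer Mixin3 Node])
  take Outer:  [Outer Root Leaf Final object] + [Mixin3 Node Final object] + [Node Final object] + [Outer Mixin3 Node]
  take Root:  [Root Leaf Final object] + [Mixin3 Node Final object] + [Node Final object] + [Mixin3 Node]
  take Leaf:  [Leaf Final object] + [Mixin3 Node Final object] + [Node Final object] + [Mixin3 Node]
  take Mixin3:  [Final object] + [Mixin3 Node Final object] + [Node Final object] + [Mixin3 Node]
  take Node:  [Final object] + [Node Final object] + [Node Final object] + [Node]
  take Final:  [Final object] + [Final object] + [Final object]
  take object:  [object] + [object] + [object]
MRO: Mixin1 Outer Root Leaf Mixin3 Node Final object
Final is at position 6; next is object.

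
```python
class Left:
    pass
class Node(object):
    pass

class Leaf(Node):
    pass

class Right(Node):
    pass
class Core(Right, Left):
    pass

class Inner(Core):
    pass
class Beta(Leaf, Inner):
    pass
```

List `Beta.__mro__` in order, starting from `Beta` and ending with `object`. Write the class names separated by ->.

L[Beta] = Beta + merge(L[Leaf], L[Inner], [Leaf Inner])
  take Leaf:  [Leaf Node object] + [Inner Core Right Node Left object] + [Leaf Inner]
  take Inner:  [Node object] + [Inner Core Right Node Left object] + [Inner]
  take Core:  [Node object] + [Core Right Node Left object]
  take Right:  [Node object] + [Right Node Left object]
  take Node:  [Node object] + [Node Left object]
  take Left:  [object] + [Left object]
  take object:  [object] + [object]

Beta -> Leaf -> Inner -> Core -> Right -> Node -> Left -> object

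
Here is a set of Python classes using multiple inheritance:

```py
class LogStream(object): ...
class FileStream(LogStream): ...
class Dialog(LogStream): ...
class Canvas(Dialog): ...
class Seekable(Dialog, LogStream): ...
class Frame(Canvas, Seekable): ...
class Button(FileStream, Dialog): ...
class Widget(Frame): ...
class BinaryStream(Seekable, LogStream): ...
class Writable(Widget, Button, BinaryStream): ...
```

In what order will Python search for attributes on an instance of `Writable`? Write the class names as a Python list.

[Writable, Widget, Frame, Canvas, Button, FileStream, BinaryStream, Seekable, Dialog, LogStream, object]

L[Writable] = Writable + merge(L[Widget], L[Button], L[BinaryStream], [Widget Button BinaryStream])
  take Widget:  [Widget Frame Canvas Seekable Dialog LogStream object] + [Button FileStream Dialog LogStream object] + [BinaryStream Seekable Dialog LogStream object] + [Widget Button BinaryStream]
  take Frame:  [Frame Canvas Seekable Dialog LogStream object] + [Button FileStream Dialog LogStream object] + [BinaryStream Seekable Dialog LogStream object] + [Button BinaryStream]
  take Canvas:  [Canvas Seekable Dialog LogStream object] + [Button FileStream Dialog LogStream object] + [BinaryStream Seekable Dialog LogStream object] + [Button BinaryStream]
  take Button:  [Seekable Dialog LogStream object] + [Button FileStream Dialog LogStream object] + [BinaryStream Seekable Dialog LogStream object] + [Button BinaryStream]
  take FileStream:  [Seekable Dialog LogStream object] + [FileStream Dialog LogStream object] + [BinaryStream Seekable Dialog LogStream object] + [BinaryStream]
  take BinaryStream:  [Seekable Dialog LogStream object] + [Dialog LogStream object] + [BinaryStream Seekable Dialog LogStream object] + [BinaryStream]
  take Seekable:  [Seekable Dialog LogStream object] + [Dialog LogStream object] + [Seekable Dialog LogStream object]
  take Dialog:  [Dialog LogStream object] + [Dialog LogStream object] + [Dialog LogStream object]
  take LogStream:  [LogStream object] + [LogStream object] + [LogStream object]
  take object:  [object] + [object] + [object]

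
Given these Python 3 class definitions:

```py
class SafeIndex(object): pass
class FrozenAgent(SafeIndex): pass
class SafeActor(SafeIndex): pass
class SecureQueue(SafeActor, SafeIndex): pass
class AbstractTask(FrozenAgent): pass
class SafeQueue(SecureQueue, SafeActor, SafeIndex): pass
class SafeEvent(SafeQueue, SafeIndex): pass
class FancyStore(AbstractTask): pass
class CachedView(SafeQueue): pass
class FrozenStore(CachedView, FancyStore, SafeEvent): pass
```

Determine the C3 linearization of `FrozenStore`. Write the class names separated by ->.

L[FrozenStore] = FrozenStore + merge(L[CachedView], L[FancyStore], L[SafeEvent], [CachedView FancyStore SafeEvent])
  take CachedView:  [CachedView SafeQueue SecureQueue SafeActor SafeIndex object] + [FancyStore AbstractTask FrozenAgent SafeIndex object] + [SafeEvent SafeQueue SecureQueue SafeActor SafeIndex object] + [CachedView FancyStore SafeEvent]
  take FancyStore:  [SafeQueue SecureQueue SafeActor SafeIndex object] + [FancyStore AbstractTask FrozenAgent SafeIndex object] + [SafeEvent SafeQueue SecureQueue SafeActor SafeIndex object] + [FancyStore SafeEvent]
  take AbstractTask:  [SafeQueue SecureQueue SafeActor SafeIndex object] + [AbstractTask FrozenAgent SafeIndex object] + [SafeEvent SafeQueue SecureQueue SafeActor SafeIndex object] + [SafeEvent]
  take FrozenAgent:  [SafeQueue SecureQueue SafeActor SafeIndex object] + [FrozenAgent SafeIndex object] + [SafeEvent SafeQueue SecureQueue SafeActor SafeIndex object] + [SafeEvent]
  take SafeEvent:  [SafeQueue SecureQueue SafeActor SafeIndex object] + [SafeIndex object] + [SafeEvent SafeQueue SecureQueue SafeActor SafeIndex object] + [SafeEvent]
  take SafeQueue:  [SafeQueue SecureQueue SafeActor SafeIndex object] + [SafeIndex object] + [SafeQueue SecureQueue SafeActor SafeIndex object]
  take SecureQueue:  [SecureQueue SafeActor SafeIndex object] + [SafeIndex object] + [SecureQueue SafeActor SafeIndex object]
  take SafeActor:  [SafeActor SafeIndex object] + [SafeIndex object] + [SafeActor SafeIndex object]
  take SafeIndex:  [SafeIndex object] + [SafeIndex object] + [SafeIndex object]
  take object:  [object] + [object] + [object]

FrozenStore -> CachedView -> FancyStore -> AbstractTask -> FrozenAgent -> SafeEvent -> SafeQueue -> SecureQueue -> SafeActor -> SafeIndex -> object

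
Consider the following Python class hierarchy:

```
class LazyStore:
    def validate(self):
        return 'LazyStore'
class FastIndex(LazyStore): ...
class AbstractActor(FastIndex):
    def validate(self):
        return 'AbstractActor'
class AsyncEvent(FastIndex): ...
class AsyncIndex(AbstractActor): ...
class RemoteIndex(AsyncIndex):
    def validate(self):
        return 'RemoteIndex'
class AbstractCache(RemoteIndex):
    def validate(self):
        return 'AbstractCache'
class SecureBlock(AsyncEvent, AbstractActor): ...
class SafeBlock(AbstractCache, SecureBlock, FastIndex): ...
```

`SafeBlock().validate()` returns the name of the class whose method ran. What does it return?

AbstractCache

L[SafeBlock] = SafeBlock + merge(L[AbstractCache], L[SecureBlock], L[FastIndex], [AbstractCache SecureBlock FastIndex])
  take AbstractCache:  [AbstractCache RemoteIndex AsyncIndex AbstractActor FastIndex LazyStore object] + [SecureBlock AsyncEvent AbstractActor FastIndex LazyStore object] + [FastIndex LazyStore object] + [AbstractCache SecureBlock FastIndex]
  take RemoteIndex:  [RemoteIndex AsyncIndex AbstractActor FastIndex LazyStore object] + [SecureBlock AsyncEvent AbstractActor FastIndex LazyStore object] + [FastIndex LazyStore object] + [SecureBlock FastIndex]
  take AsyncIndex:  [AsyncIndex AbstractActor FastIndex LazyStore object] + [SecureBlock AsyncEvent AbstractActor FastIndex LazyStore object] + [FastIndex LazyStore object] + [SecureBlock FastIndex]
  take SecureBlock:  [AbstractActor FastIndex LazyStore object] + [SecureBlock AsyncEvent AbstractActor FastIndex LazyStore object] + [FastIndex LazyStore object] + [SecureBlock FastIndex]
  take AsyncEvent:  [AbstractActor FastIndex LazyStore object] + [AsyncEvent AbstractActor FastIndex LazyStore object] + [FastIndex LazyStore object] + [FastIndex]
  take AbstractActor:  [AbstractActor FastIndex LazyStore object] + [AbstractActor FastIndex LazyStore object] + [FastIndex LazyStore object] + [FastIndex]
  take FastIndex:  [FastIndex LazyStore object] + [FastIndex LazyStore object] + [FastIndex LazyStore object] + [FastIndex]
  take LazyStore:  [LazyStore object] + [LazyStore object] + [LazyStore object]
  take object:  [object] + [object] + [object]
MRO: SafeBlock AbstractCache RemoteIndex AsyncIndex SecureBlock AsyncEvent AbstractActor FastIndex LazyStore object
validate is defined in: AbstractActor, AbstractCache, LazyStore, RemoteIndex. First along the MRO is AbstractCache.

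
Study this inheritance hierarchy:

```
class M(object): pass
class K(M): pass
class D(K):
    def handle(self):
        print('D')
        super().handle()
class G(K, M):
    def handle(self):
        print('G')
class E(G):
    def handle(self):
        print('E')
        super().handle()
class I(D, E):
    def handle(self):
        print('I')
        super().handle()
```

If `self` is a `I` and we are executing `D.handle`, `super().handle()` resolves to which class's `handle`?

E

L[I] = I + merge(L[D], L[E], [D E])
  take D:  [D K M object] + [E G K M object] + [D E]
  take E:  [K M object] + [E G K M object] + [E]
  take G:  [K M object] + [G K M object]
  take K:  [K M object] + [K M object]
  take M:  [M object] + [M object]
  take object:  [object] + [object]
MRO: I D E G K M object
super() in D.handle on a I instance goes to the class after D in I's MRO: E.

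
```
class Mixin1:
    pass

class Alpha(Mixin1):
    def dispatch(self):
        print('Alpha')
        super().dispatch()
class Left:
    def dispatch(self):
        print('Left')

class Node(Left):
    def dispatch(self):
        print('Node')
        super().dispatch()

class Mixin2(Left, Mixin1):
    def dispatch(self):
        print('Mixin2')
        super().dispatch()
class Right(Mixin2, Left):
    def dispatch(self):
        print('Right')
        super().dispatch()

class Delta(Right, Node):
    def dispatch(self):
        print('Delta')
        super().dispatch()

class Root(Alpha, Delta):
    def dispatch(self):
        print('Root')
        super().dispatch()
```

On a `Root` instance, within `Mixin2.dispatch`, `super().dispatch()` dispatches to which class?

Node

L[Root] = Root + merge(L[Alpha], L[Delta], [Alpha Delta])
  take Alpha:  [Alpha Mixin1 object] + [Delta Right Mixin2 Node Left Mixin1 object] + [Alpha Delta]
  take Delta:  [Mixin1 object] + [Delta Right Mixin2 Node Left Mixin1 object] + [Delta]
  take Right:  [Mixin1 object] + [Right Mixin2 Node Left Mixin1 object]
  take Mixin2:  [Mixin1 object] + [Mixin2 Node Left Mixin1 object]
  take Node:  [Mixin1 object] + [Node Left Mixin1 object]
  take Left:  [Mixin1 object] + [Left Mixin1 object]
  take Mixin1:  [Mixin1 object] + [Mixin1 object]
  take object:  [object] + [object]
MRO: Root Alpha Delta Right Mixin2 Node Left Mixin1 object
super() in Mixin2.dispatch on a Root instance goes to the class after Mixin2 in Root's MRO: Node.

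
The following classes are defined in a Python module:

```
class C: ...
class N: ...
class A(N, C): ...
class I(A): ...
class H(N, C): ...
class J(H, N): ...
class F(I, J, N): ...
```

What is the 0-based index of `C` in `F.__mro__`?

L[F] = F + merge(L[I], L[J], L[N], [I J N])
  take I:  [I A N C object] + [J H N C object] + [N object] + [I J N]
  take A:  [A N C object] + [J H N C object] + [N object] + [J N]
  take J:  [N C object] + [J H N C object] + [N object] + [J N]
  take H:  [N C object] + [H N C object] + [N object] + [N]
  take N:  [N C object] + [N C object] + [N object] + [N]
  take C:  [C object] + [C object] + [object]
  take object:  [object] + [object] + [object]
MRO: F I A J H N C object
C sits at index 6.

6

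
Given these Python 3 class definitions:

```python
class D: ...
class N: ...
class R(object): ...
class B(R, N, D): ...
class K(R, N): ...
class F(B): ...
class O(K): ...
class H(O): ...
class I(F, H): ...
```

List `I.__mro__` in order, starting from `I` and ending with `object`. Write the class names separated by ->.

L[I] = I + merge(L[F], L[H], [F H])
  take F:  [F B R N D object] + [H O K R N object] + [F H]
  take B:  [B R N D object] + [H O K R N object] + [H]
  take H:  [R N D object] + [H O K R N object] + [H]
  take O:  [R N D object] + [O K R N object]
  take K:  [R N D object] + [K R N object]
  take R:  [R N D object] + [R N object]
  take N:  [N D object] + [N object]
  take D:  [D object] + [object]
  take object:  [object] + [object]

I -> F -> B -> H -> O -> K -> R -> N -> D -> object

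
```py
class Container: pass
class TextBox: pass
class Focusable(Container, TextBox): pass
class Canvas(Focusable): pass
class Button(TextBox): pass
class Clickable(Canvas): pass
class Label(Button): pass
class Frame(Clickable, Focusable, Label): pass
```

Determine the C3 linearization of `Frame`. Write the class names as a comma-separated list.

Frame, Clickable, Canvas, Focusable, Container, Label, Button, TextBox, object

L[Frame] = Frame + merge(L[Clickable], L[Focusable], L[Label], [Clickable Focusable Label])
  take Clickable:  [Clickable Canvas Focusable Container TextBox object] + [Focusable Container TextBox object] + [Label Button TextBox object] + [Clickable Focusable Label]
  take Canvas:  [Canvas Focusable Container TextBox object] + [Focusable Container TextBox object] + [Label Button TextBox object] + [Focusable Label]
  take Focusable:  [Focusable Container TextBox object] + [Focusable Container TextBox object] + [Label Button TextBox object] + [Focusable Label]
  take Container:  [Container TextBox object] + [Container TextBox object] + [Label Button TextBox object] + [Label]
  take Label:  [TextBox object] + [TextBox object] + [Label Button TextBox object] + [Label]
  take Button:  [TextBox object] + [TextBox object] + [Button TextBox object]
  take TextBox:  [TextBox object] + [TextBox object] + [TextBox object]
  take object:  [object] + [object] + [object]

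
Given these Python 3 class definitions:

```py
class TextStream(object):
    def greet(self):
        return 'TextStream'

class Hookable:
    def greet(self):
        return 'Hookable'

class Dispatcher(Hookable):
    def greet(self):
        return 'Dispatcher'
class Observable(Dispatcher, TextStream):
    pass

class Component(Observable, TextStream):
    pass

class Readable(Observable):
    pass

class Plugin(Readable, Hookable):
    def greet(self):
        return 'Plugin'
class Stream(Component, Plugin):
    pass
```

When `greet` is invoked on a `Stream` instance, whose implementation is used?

L[Stream] = Stream + merge(L[Component], L[Plugin], [Component Plugin])
  take Component:  [Component Observable Dispatcher Hookable TextStream object] + [Plugin Readable Observable Dispatcher Hookable TextStream object] + [Component Plugin]
  take Plugin:  [Observable Dispatcher Hookable TextStream object] + [Plugin Readable Observable Dispatcher Hookable TextStream object] + [Plugin]
  take Readable:  [Observable Dispatcher Hookable TextStream object] + [Readable Observable Dispatcher Hookable TextStream object]
  take Observable:  [Observable Dispatcher Hookable TextStream object] + [Observable Dispatcher Hookable TextStream object]
  take Dispatcher:  [Dispatcher Hookable TextStream object] + [Dispatcher Hookable TextStream object]
  take Hookable:  [Hookable TextStream object] + [Hookable TextStream object]
  take TextStream:  [TextStream object] + [TextStream object]
  take object:  [object] + [object]
MRO: Stream Component Plugin Readable Observable Dispatcher Hookable TextStream object
greet is defined in: Dispatcher, Hookable, Plugin, TextStream. First along the MRO is Plugin.

Plugin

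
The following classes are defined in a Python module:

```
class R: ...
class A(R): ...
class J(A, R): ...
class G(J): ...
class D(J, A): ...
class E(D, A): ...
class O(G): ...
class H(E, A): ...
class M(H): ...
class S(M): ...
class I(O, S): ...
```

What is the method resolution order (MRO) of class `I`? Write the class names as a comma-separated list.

I, O, G, S, M, H, E, D, J, A, R, object

L[I] = I + merge(L[O], L[S], [O S])
  take O:  [O G J A R object] + [S M H E D J A R object] + [O S]
  take G:  [G J A R object] + [S M H E D J A R object] + [S]
  take S:  [J A R object] + [S M H E D J A R object] + [S]
  take M:  [J A R object] + [M H E D J A R object]
  take H:  [J A R object] + [H E D J A R object]
  take E:  [J A R object] + [E D J A R object]
  take D:  [J A R object] + [D J A R object]
  take J:  [J A R object] + [J A R object]
  take A:  [A R object] + [A R object]
  take R:  [R object] + [R object]
  take object:  [object] + [object]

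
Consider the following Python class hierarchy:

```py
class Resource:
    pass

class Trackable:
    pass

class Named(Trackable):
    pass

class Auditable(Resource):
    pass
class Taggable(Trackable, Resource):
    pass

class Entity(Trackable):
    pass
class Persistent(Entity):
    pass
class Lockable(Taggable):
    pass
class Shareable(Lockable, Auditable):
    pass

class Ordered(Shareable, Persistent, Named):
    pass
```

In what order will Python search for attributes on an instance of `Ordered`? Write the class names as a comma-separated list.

Ordered, Shareable, Lockable, Taggable, Persistent, Entity, Named, Trackable, Auditable, Resource, object

L[Ordered] = Ordered + merge(L[Shareable], L[Persistent], L[Named], [Shareable Persistent Named])
  take Shareable:  [Shareable Lockable Taggable Trackable Auditable Resource object] + [Persistent Entity Trackable object] + [Named Trackable object] + [Shareable Persistent Named]
  take Lockable:  [Lockable Taggable Trackable Auditable Resource object] + [Persistent Entity Trackable object] + [Named Trackable object] + [Persistent Named]
  take Taggable:  [Taggable Trackable Auditable Resource object] + [Persistent Entity Trackable object] + [Named Trackable object] + [Persistent Named]
  take Persistent:  [Trackable Auditable Resource object] + [Persistent Entity Trackable object] + [Named Trackable object] + [Persistent Named]
  take Entity:  [Trackable Auditable Resource object] + [Entity Trackable object] + [Named Trackable object] + [Named]
  take Named:  [Trackable Auditable Resource object] + [Trackable object] + [Named Trackable object] + [Named]
  take Trackable:  [Trackable Auditable Resource object] + [Trackable object] + [Trackable object]
  take Auditable:  [Auditable Resource object] + [object] + [object]
  take Resource:  [Resource object] + [object] + [object]
  take object:  [object] + [object] + [object]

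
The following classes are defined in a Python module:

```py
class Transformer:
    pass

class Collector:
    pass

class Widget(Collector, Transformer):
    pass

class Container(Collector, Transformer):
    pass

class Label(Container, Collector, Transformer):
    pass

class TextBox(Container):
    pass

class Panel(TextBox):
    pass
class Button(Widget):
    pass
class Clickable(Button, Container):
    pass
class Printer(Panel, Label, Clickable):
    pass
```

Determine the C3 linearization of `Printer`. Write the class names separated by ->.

Printer -> Panel -> TextBox -> Label -> Clickable -> Button -> Widget -> Container -> Collector -> Transformer -> object

L[Printer] = Printer + merge(L[Panel], L[Label], L[Clickable], [Panel Label Clickable])
  take Panel:  [Panel TextBox Container Collector Transformer object] + [Label Container Collector Transformer object] + [Clickable Button Widget Container Collector Transformer object] + [Panel Label Clickable]
  take TextBox:  [TextBox Container Collector Transformer object] + [Label Container Collector Transformer object] + [Clickable Button Widget Container Collector Transformer object] + [Label Clickable]
  take Label:  [Container Collector Transformer object] + [Label Container Collector Transformer object] + [Clickable Button Widget Container Collector Transformer object] + [Label Clickable]
  take Clickable:  [Container Collector Transformer object] + [Container Collector Transformer object] + [Clickable Button Widget Container Collector Transformer object] + [Clickable]
  take Button:  [Container Collector Transformer object] + [Container Collector Transformer object] + [Button Widget Container Collector Transformer object]
  take Widget:  [Container Collector Transformer object] + [Container Collector Transformer object] + [Widget Container Collector Transformer object]
  take Container:  [Container Collector Transformer object] + [Container Collector Transformer object] + [Container Collector Transformer object]
  take Collector:  [Collector Transformer object] + [Collector Transformer object] + [Collector Transformer object]
  take Transformer:  [Transformer object] + [Transformer object] + [Transformer object]
  take object:  [object] + [object] + [object]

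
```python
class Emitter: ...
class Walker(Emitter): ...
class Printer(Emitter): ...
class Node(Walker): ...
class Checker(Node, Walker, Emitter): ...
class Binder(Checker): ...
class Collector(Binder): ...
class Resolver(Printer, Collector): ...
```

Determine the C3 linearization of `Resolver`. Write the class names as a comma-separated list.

Resolver, Printer, Collector, Binder, Checker, Node, Walker, Emitter, object

L[Resolver] = Resolver + merge(L[Printer], L[Collector], [Printer Collector])
  take Printer:  [Printer Emitter object] + [Collector Binder Checker Node Walker Emitter object] + [Printer Collector]
  take Collector:  [Emitter object] + [Collector Binder Checker Node Walker Emitter object] + [Collector]
  take Binder:  [Emitter object] + [Binder Checker Node Walker Emitter object]
  take Checker:  [Emitter object] + [Checker Node Walker Emitter object]
  take Node:  [Emitter object] + [Node Walker Emitter object]
  take Walker:  [Emitter object] + [Walker Emitter object]
  take Emitter:  [Emitter object] + [Emitter object]
  take object:  [object] + [object]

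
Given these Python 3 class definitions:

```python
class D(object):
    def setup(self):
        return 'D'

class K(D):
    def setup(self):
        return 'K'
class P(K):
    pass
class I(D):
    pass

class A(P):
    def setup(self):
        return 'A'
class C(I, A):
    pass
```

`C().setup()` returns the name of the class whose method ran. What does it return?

A

L[C] = C + merge(L[I], L[A], [I A])
  take I:  [I D object] + [A P K D object] + [I A]
  take A:  [D object] + [A P K D object] + [A]
  take P:  [D object] + [P K D object]
  take K:  [D object] + [K D object]
  take D:  [D object] + [D object]
  take object:  [object] + [object]
MRO: C I A P K D object
setup is defined in: A, D, K. First along the MRO is A.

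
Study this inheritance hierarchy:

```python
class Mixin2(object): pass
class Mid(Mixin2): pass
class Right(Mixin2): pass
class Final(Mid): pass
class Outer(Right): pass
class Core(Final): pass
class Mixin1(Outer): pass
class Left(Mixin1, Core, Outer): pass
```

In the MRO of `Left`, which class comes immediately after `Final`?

Mid

L[Left] = Left + merge(L[Mixin1], L[Core], L[Outer], [Mixin1 Core Outer])
  take Mixin1:  [Mixin1 Outer Right Mixin2 object] + [Core Final Mid Mixin2 object] + [Outer Right Mixin2 object] + [Mixin1 Core Outer]
  take Core:  [Outer Right Mixin2 object] + [Core Final Mid Mixin2 object] + [Outer Right Mixin2 object] + [Core Outer]
  take Outer:  [Outer Right Mixin2 object] + [Final Mid Mixin2 object] + [Outer Right Mixin2 object] + [Outer]
  take Right:  [Right Mixin2 object] + [Final Mid Mixin2 object] + [Right Mixin2 object]
  take Final:  [Mixin2 object] + [Final Mid Mixin2 object] + [Mixin2 object]
  take Mid:  [Mixin2 object] + [Mid Mixin2 object] + [Mixin2 object]
  take Mixin2:  [Mixin2 object] + [Mixin2 object] + [Mixin2 object]
  take object:  [object] + [object] + [object]
MRO: Left Mixin1 Core Outer Right Final Mid Mixin2 object
Final is at position 5; next is Mid.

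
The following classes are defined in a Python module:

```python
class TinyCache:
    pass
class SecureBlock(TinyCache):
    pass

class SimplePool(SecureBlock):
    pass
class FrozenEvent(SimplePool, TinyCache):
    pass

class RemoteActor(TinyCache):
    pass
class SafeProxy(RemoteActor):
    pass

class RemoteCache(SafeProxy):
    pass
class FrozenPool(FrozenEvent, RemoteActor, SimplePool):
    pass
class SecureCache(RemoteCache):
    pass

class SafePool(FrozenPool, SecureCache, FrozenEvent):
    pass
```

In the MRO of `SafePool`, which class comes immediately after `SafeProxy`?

L[SafePool] = SafePool + merge(L[FrozenPool], L[SecureCache], L[FrozenEvent], [FrozenPool SecureCache FrozenEvent])
  take FrozenPool:  [FrozenPool FrozenEvent RemoteActor SimplePool SecureBlock TinyCache object] + [SecureCache RemoteCache SafeProxy RemoteActor TinyCache object] + [FrozenEvent SimplePool SecureBlock TinyCache object] + [FrozenPool SecureCache FrozenEvent]
  take SecureCache:  [FrozenEvent RemoteActor SimplePool SecureBlock TinyCache object] + [SecureCache RemoteCache SafeProxy RemoteActor TinyCache object] + [FrozenEvent SimplePool SecureBlock TinyCache object] + [SecureCache FrozenEvent]
  take FrozenEvent:  [FrozenEvent RemoteActor SimplePool SecureBlock TinyCache object] + [RemoteCache SafeProxy RemoteActor TinyCache object] + [FrozenEvent SimplePool SecureBlock TinyCache object] + [FrozenEvent]
  take RemoteCache:  [RemoteActor SimplePool SecureBlock TinyCache object] + [RemoteCache SafeProxy RemoteActor TinyCache object] + [SimplePool SecureBlock TinyCache object]
  take SafeProxy:  [RemoteActor SimplePool SecureBlock TinyCache object] + [SafeProxy RemoteActor TinyCache object] + [SimplePool SecureBlock TinyCache object]
  take RemoteActor:  [RemoteActor SimplePool SecureBlock TinyCache object] + [RemoteActor TinyCache object] + [SimplePool SecureBlock TinyCache object]
  take SimplePool:  [SimplePool SecureBlock TinyCache object] + [TinyCache object] + [SimplePool SecureBlock TinyCache object]
  take SecureBlock:  [SecureBlock TinyCache object] + [TinyCache object] + [SecureBlock TinyCache object]
  take TinyCache:  [TinyCache object] + [TinyCache object] + [TinyCache object]
  take object:  [object] + [object] + [object]
MRO: SafePool FrozenPool SecureCache FrozenEvent RemoteCache SafeProxy RemoteActor SimplePool SecureBlock TinyCache object
SafeProxy is at position 5; next is RemoteActor.

RemoteActor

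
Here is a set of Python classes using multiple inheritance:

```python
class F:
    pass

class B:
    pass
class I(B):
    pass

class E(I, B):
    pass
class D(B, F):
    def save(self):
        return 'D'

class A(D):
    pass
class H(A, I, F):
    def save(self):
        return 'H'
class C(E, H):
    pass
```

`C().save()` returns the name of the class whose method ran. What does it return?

H

L[C] = C + merge(L[E], L[H], [E H])
  take E:  [E I B object] + [H A D I B F object] + [E H]
  take H:  [I B object] + [H A D I B F object] + [H]
  take A:  [I B object] + [A D I B F object]
  take D:  [I B object] + [D I B F object]
  take I:  [I B object] + [I B F object]
  take B:  [B object] + [B F object]
  take F:  [object] + [F object]
  take object:  [object] + [object]
MRO: C E H A D I B F object
save is defined in: D, H. First along the MRO is H.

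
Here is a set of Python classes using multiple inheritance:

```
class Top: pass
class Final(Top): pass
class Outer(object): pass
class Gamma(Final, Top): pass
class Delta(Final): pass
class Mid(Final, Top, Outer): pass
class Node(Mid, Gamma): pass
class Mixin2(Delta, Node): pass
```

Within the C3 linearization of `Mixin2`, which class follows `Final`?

Top

L[Mixin2] = Mixin2 + merge(L[Delta], L[Node], [Delta Node])
  take Delta:  [Delta Final Top object] + [Node Mid Gamma Final Top Outer object] + [Delta Node]
  take Node:  [Final Top object] + [Node Mid Gamma Final Top Outer object] + [Node]
  take Mid:  [Final Top object] + [Mid Gamma Final Top Outer object]
  take Gamma:  [Final Top object] + [Gamma Final Top Outer object]
  take Final:  [Final Top object] + [Final Top Outer object]
  take Top:  [Top object] + [Top Outer object]
  take Outer:  [object] + [Outer object]
  take object:  [object] + [object]
MRO: Mixin2 Delta Node Mid Gamma Final Top Outer object
Final is at position 5; next is Top.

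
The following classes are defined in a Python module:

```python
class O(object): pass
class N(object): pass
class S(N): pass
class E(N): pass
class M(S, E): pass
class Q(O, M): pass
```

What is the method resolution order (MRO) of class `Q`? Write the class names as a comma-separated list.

L[Q] = Q + merge(L[O], L[M], [O M])
  take O:  [O object] + [M S E N object] + [O M]
  take M:  [object] + [M S E N object] + [M]
  take S:  [object] + [S E N object]
  take E:  [object] + [E N object]
  take N:  [object] + [N object]
  take object:  [object] + [object]

Q, O, M, S, E, N, object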